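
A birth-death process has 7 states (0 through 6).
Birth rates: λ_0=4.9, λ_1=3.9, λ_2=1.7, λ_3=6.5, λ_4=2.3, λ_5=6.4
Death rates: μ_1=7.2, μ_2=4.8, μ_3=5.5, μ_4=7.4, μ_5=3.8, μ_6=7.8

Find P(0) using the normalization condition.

Ratios P(n)/P(0) = (λ₀···λₙ₋₁)/(μ₁···μₙ):
P(1)/P(0) = (4.9)/(7.2) = 0.68056
P(2)/P(0) = (4.9×3.9)/(7.2×4.8) = 0.55295
P(3)/P(0) = (4.9×3.9×1.7)/(7.2×4.8×5.5) = 0.17091
P(4)/P(0) = (4.9×3.9×1.7×6.5)/(7.2×4.8×5.5×7.4) = 0.15013
P(5)/P(0) = (4.9×3.9×1.7×6.5×2.3)/(7.2×4.8×5.5×7.4×3.8) = 0.090866
P(6)/P(0) = (4.9×3.9×1.7×6.5×2.3×6.4)/(7.2×4.8×5.5×7.4×3.8×7.8) = 0.074556

Normalization: ∑ P(n) = 1
P(0) × (1.0000 + 0.68056 + 0.55295 + 0.17091 + 0.15013 + 0.090866 + 0.074556) = 1
P(0) × 2.71997 = 1
P(0) = 1/2.71997 = 0.3677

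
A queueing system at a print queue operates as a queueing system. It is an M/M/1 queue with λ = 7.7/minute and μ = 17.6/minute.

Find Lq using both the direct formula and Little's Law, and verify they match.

Method 1 (direct): Lq = λ²/(μ(μ-λ)) = 59.29/(17.6 × 9.90) = 0.3403

Method 2 (Little's Law):
W = 1/(μ-λ) = 1/9.90 = 0.10101
Wq = W - 1/μ = 0.10101 - 0.056818 = 0.04419
Lq = λWq = 7.7 × 0.04419 = 0.3403 ✔ (matches Method 1)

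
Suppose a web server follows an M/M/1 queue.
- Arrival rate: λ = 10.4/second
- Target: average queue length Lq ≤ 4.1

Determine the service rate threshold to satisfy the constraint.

For M/M/1: Lq = λ²/(μ(μ-λ))
Need Lq ≤ 4.1, i.e. μ(μ-λ) ≥ λ²/4.1
μ² - 10.4μ - 108.16/4.1 ≥ 0  →  μ² - 10.4μ - 26.380488 ≥ 0
Quadratic formula (positive root): μ = [λ + √(λ² + 4×26.380488)]/2
Discriminant: 108.16 + 4×26.380488 = 213.68195, √213.68195 = 14.61786
μ ≥ (10.4 + 14.61786)/2 = 12.5089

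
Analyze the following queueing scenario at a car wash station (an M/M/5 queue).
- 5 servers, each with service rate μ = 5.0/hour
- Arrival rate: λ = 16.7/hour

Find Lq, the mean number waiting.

Traffic intensity: ρ = λ/(cμ) = 16.7/(5×5.0) = 0.6680
Since ρ = 0.6680 < 1, system is stable.
Offered load a = λ/μ = cρ = 16.7/5.0 = 3.3400
P₀ = [ Σₙ₌₀^4 aⁿ/n! + a^5/(5!(1-ρ)) ]⁻¹
Σ = a^0/0! + a^1/1! + a^2/2! + a^3/3! + a^4/4! = 1.0000 + 3.3400 + 5.5778 + 6.2100 + 5.1853 = 21.3131
a^5/(5!(1-ρ)) = 415.6544/(120 × 0.3320) = 10.4331
P₀ = 1/(21.3131 + 10.4331) = 0.03150
Lq = P₀·a^5·ρ / (5!(1-ρ)²) = 0.0314999 × 415.6544 × 0.668000 / (120 × 0.110224) = 0.6612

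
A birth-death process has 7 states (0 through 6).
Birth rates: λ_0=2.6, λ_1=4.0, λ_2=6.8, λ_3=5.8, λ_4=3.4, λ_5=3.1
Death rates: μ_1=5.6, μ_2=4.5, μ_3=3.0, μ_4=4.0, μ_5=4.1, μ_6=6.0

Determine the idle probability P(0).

Ratios P(n)/P(0) = (λ₀···λₙ₋₁)/(μ₁···μₙ):
P(1)/P(0) = (2.6)/(5.6) = 0.4643
P(2)/P(0) = (2.6×4.0)/(5.6×4.5) = 0.4127
P(3)/P(0) = (2.6×4.0×6.8)/(5.6×4.5×3.0) = 0.9354
P(4)/P(0) = (2.6×4.0×6.8×5.8)/(5.6×4.5×3.0×4.0) = 1.3564
P(5)/P(0) = (2.6×4.0×6.8×5.8×3.4)/(5.6×4.5×3.0×4.0×4.1) = 1.1248
P(6)/P(0) = (2.6×4.0×6.8×5.8×3.4×3.1)/(5.6×4.5×3.0×4.0×4.1×6.0) = 0.5812

Normalization: ∑ P(n) = 1
P(0) × (1.0000 + 0.4643 + 0.4127 + 0.9354 + 1.3564 + 1.1248 + 0.5812) = 1
P(0) × 5.8748 = 1
P(0) = 1/5.8748 = 0.1702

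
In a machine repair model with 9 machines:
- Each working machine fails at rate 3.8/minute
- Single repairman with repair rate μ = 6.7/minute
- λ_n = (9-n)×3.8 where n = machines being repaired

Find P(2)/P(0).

P(2)/P(0) = ∏_{i=0}^{2-1} λ_i/μ_{i+1}
= (9-0)×3.8/6.7 × (9-1)×3.8/6.7
= 23.1606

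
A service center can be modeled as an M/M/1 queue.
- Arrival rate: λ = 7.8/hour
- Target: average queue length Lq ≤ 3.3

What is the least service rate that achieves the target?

For M/M/1: Lq = λ²/(μ(μ-λ))
Need Lq ≤ 3.3, i.e. μ(μ-λ) ≥ λ²/3.3
μ² - 7.8μ - 60.84/3.3 ≥ 0  →  μ² - 7.8μ - 18.436364 ≥ 0
Quadratic formula (positive root): μ = [λ + √(λ² + 4×18.436364)]/2
Discriminant: 60.84 + 4×18.436364 = 134.5855, √134.5855 = 11.6011
μ ≥ (7.8 + 11.6011)/2 = 9.7005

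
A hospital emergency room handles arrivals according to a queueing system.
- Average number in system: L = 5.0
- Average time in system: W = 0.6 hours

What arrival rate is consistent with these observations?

Little's Law: L = λW, so λ = L/W
λ = 5.0/0.6 = 8.3333 patients/hour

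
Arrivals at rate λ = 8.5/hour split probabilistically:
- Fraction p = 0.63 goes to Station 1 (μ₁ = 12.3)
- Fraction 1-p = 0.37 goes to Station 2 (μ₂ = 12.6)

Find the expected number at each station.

Effective rates: λ₁ = 8.5×0.63 = 5.355, λ₂ = 8.5×0.37 = 3.145
Station 1: ρ₁ = 5.355/12.3 = 0.43537, L₁ = ρ₁/(1-ρ₁) = 0.43537/(1-0.43537) = 0.7711
Station 2: ρ₂ = 3.145/12.6 = 0.2496, L₂ = ρ₂/(1-ρ₂) = 0.2496/(1-0.2496) = 0.3326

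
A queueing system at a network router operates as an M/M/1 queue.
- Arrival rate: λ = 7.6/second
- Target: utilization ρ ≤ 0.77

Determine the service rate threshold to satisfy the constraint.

ρ = λ/μ, so μ = λ/ρ
μ ≥ 7.6/0.77 = 9.8701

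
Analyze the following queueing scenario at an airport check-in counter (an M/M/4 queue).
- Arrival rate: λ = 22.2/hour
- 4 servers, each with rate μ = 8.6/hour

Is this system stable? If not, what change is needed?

Stability requires ρ = λ/(cμ) < 1
ρ = 22.2/(4 × 8.6) = 22.2/34.40 = 0.6453
Since 0.6453 < 1, the system is STABLE.
The servers are busy 64.53% of the time.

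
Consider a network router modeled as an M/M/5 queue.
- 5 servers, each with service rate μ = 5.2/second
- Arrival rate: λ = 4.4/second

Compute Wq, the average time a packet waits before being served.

Traffic intensity: ρ = λ/(cμ) = 4.4/(5×5.2) = 0.1692
Since ρ = 0.1692 < 1, system is stable.
Offered load a = λ/μ = cρ = 4.4/5.2 = 0.8462
P₀ = [ Σₙ₌₀^4 aⁿ/n! + a^5/(5!(1-ρ)) ]⁻¹
Σ = a^0/0! + a^1/1! + a^2/2! + a^3/3! + a^4/4! = 1.0000 + 0.84615 + 0.35799 + 0.10097 + 0.021359 = 2.3265
a^5/(5!(1-ρ)) = 0.4338/(120 × 0.8308) = 0.004351
P₀ = 1/(2.3265 + 0.004351) = 0.4290
Lq = P₀·a^5·ρ / (5!(1-ρ)²) = 0.42903 × 0.43376 × 0.16923 / (120 × 0.69018) = 0.0003803
Wq = Lq/λ = 0.00038025/4.4 = 0.00008642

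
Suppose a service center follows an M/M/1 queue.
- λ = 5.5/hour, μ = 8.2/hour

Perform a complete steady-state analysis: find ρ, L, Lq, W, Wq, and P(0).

Step 1: ρ = λ/μ = 5.5/8.2 = 0.6707
Step 2: L = λ/(μ-λ) = 5.5/2.70 = 2.0370
Step 3: Lq = λ²/(μ(μ-λ)) = 30.25/(8.2×2.70) = 1.3663
Step 4: W = 1/(μ-λ) = 1/2.70 = 0.37037
Step 5: Wq = λ/(μ(μ-λ)) = 5.5/(8.2×2.70) = 0.2484
Step 6: P(0) = 1-ρ = 0.3293
Verify: L = λW = 5.5×0.37037 = 2.0370 ✔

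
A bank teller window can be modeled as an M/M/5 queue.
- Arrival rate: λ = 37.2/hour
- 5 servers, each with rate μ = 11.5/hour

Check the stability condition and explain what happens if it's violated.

Stability requires ρ = λ/(cμ) < 1
ρ = 37.2/(5 × 11.5) = 37.2/57.50 = 0.6470
Since 0.6470 < 1, the system is STABLE.
The servers are busy 64.70% of the time.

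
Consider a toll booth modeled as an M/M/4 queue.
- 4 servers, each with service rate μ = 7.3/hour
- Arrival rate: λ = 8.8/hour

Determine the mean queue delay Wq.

Traffic intensity: ρ = λ/(cμ) = 8.8/(4×7.3) = 0.3014
Since ρ = 0.3014 < 1, system is stable.
Offered load a = λ/μ = cρ = 8.8/7.3 = 1.2055
P₀ = [ Σₙ₌₀^3 aⁿ/n! + a^4/(4!(1-ρ)) ]⁻¹
Σ = a^0/0! + a^1/1! + a^2/2! + a^3/3! = 1.00000 + 1.20548 + 0.726590 + 0.291963 = 3.2240
a^4/(4!(1-ρ)) = 2.1117/(24 × 0.6986) = 0.1259
P₀ = 1/(3.2240 + 0.1259) = 0.2985
Lq = P₀·a^4·ρ / (4!(1-ρ)²) = 0.2985 × 2.1117 × 0.3014 / (24 × 0.4881) = 0.01622
Wq = Lq/λ = 0.01622/8.8 = 0.001843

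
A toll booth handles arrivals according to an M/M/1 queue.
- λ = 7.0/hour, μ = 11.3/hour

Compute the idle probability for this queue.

ρ = λ/μ = 7.0/11.3 = 0.6195
P(0) = 1 - ρ = 1 - 0.6195 = 0.3805
The server is idle 38.05% of the time.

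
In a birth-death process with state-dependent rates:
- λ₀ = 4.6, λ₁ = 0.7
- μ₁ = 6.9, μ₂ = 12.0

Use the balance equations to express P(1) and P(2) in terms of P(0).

Balance equations:
State 0: λ₀P₀ = μ₁P₁ → P₁ = (λ₀/μ₁)P₀ = (4.6/6.9)P₀ = 0.6667P₀
State 1: P₂ = (λ₀λ₁)/(μ₁μ₂)P₀ = (4.6×0.7)/(6.9×12.0)P₀ = 0.03889P₀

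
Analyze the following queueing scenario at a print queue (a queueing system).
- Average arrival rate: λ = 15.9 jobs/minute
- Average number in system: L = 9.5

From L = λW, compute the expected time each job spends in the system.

Little's Law: L = λW, so W = L/λ
W = 9.5/15.9 = 0.5975 minutes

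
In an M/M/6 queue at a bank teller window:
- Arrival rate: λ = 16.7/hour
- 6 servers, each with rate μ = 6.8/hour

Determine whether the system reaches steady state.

Stability requires ρ = λ/(cμ) < 1
ρ = 16.7/(6 × 6.8) = 16.7/40.80 = 0.4093
Since 0.4093 < 1, the system is STABLE.
The servers are busy 40.93% of the time.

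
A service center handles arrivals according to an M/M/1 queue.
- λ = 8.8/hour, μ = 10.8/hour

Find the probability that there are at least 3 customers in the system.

ρ = λ/μ = 8.8/10.8 = 0.81481
P(N ≥ n) = ρⁿ
P(N ≥ 3) = 0.81481^3
P(N ≥ 3) = 0.5410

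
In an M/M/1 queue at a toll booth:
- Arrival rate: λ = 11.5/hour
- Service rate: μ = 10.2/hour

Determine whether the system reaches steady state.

Stability requires ρ = λ/(cμ) < 1
ρ = 11.5/(1 × 10.2) = 11.5/10.20 = 1.1275
Since 1.1275 ≥ 1, the system is UNSTABLE.
Queue grows without bound. Need μ > λ = 11.5.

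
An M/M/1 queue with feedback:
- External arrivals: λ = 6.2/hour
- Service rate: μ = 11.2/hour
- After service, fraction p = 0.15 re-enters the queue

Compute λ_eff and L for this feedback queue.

Effective arrival rate: λ_eff = λ/(1-p) = 6.2/(1-0.15) = 6.2/0.85 = 7.2941
ρ = λ_eff/μ = 7.2941/11.2 = 0.65126
L = ρ/(1-ρ) = 0.65126/(1-0.65126) = 1.8675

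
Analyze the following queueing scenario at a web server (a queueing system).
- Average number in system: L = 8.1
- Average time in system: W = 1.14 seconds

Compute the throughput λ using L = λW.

Little's Law: L = λW, so λ = L/W
λ = 8.1/1.14 = 7.1053 requests/second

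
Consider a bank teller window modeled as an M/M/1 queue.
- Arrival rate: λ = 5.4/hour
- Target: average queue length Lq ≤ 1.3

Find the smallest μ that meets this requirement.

For M/M/1: Lq = λ²/(μ(μ-λ))
Need Lq ≤ 1.3, i.e. μ(μ-λ) ≥ λ²/1.3
μ² - 5.4μ - 29.16/1.3 ≥ 0  →  μ² - 5.4μ - 22.43077 ≥ 0
Quadratic formula (positive root): μ = [λ + √(λ² + 4×22.43077)]/2
Discriminant: 29.16 + 4×22.43077 = 118.8831, √118.8831 = 10.9034
μ ≥ (5.4 + 10.9034)/2 = 8.1517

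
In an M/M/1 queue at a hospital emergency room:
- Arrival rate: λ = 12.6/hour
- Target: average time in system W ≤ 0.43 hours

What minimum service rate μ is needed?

For M/M/1: W = 1/(μ-λ)
Need W ≤ 0.43, so 1/(μ-λ) ≤ 0.43
μ - λ ≥ 1/0.43 = 2.3256
μ ≥ 12.6 + 2.3256 = 14.9256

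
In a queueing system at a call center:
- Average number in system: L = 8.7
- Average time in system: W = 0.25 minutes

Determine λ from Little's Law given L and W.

Little's Law: L = λW, so λ = L/W
λ = 8.7/0.25 = 34.8000 calls/minute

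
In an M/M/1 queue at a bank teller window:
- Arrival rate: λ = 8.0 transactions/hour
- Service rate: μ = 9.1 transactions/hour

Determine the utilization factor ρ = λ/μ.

Server utilization: ρ = λ/μ
ρ = 8.0/9.1 = 0.8791
The server is busy 87.91% of the time.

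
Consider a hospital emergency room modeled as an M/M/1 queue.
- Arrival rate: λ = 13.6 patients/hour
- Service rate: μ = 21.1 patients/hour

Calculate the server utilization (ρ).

Server utilization: ρ = λ/μ
ρ = 13.6/21.1 = 0.6445
The server is busy 64.45% of the time.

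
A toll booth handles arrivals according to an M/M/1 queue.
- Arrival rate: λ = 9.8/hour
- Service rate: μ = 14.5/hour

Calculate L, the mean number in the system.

ρ = λ/μ = 9.8/14.5 = 0.6759
For M/M/1: L = λ/(μ-λ)
L = 9.8/(14.5-9.8) = 9.8/4.70
L = 2.0851 vehicles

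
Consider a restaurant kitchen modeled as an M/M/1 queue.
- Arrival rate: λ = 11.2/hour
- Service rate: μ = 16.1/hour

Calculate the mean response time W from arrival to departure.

First, compute utilization: ρ = λ/μ = 11.2/16.1 = 0.6957
For M/M/1: W = 1/(μ-λ)
W = 1/(16.1-11.2) = 1/4.90
W = 0.2041 hours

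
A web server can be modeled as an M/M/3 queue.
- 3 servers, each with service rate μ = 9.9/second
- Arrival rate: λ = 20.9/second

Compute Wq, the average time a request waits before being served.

Traffic intensity: ρ = λ/(cμ) = 20.9/(3×9.9) = 0.7037
Since ρ = 0.7037 < 1, system is stable.
Offered load a = λ/μ = cρ = 20.9/9.9 = 2.1111
P₀ = [ Σₙ₌₀^2 aⁿ/n! + a^3/(3!(1-ρ)) ]⁻¹
Σ = a^0/0! + a^1/1! + a^2/2! = 1.0000 + 2.1111 + 2.2284 = 5.3395
a^3/(3!(1-ρ)) = 9.4088/(6 × 0.2963) = 5.2924
P₀ = 1/(5.3395 + 5.2924) = 0.09406
Lq = P₀·a^3·ρ / (3!(1-ρ)²) = 0.094056 × 9.4088 × 0.70370 / (6 × 0.087791) = 1.1822
Wq = Lq/λ = 1.18224/20.9 = 0.05657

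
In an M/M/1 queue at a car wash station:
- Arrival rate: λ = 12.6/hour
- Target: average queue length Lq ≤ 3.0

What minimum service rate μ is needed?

For M/M/1: Lq = λ²/(μ(μ-λ))
Need Lq ≤ 3.0, i.e. μ(μ-λ) ≥ λ²/3.0
μ² - 12.6μ - 158.76/3.0 ≥ 0  →  μ² - 12.6μ - 52.9200 ≥ 0
Quadratic formula (positive root): μ = [λ + √(λ² + 4×52.9200)]/2
Discriminant: 158.76 + 4×52.9200 = 370.4400, √370.4400 = 19.2468
μ ≥ (12.6 + 19.2468)/2 = 15.9234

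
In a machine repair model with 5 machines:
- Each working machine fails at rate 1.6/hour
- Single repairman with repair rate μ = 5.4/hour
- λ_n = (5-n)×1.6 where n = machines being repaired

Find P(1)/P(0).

P(1)/P(0) = ∏_{i=0}^{1-1} λ_i/μ_{i+1}
= (5-0)×1.6/5.4
= 1.4815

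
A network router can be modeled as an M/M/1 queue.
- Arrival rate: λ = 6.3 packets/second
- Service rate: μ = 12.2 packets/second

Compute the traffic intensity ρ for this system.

Server utilization: ρ = λ/μ
ρ = 6.3/12.2 = 0.5164
The server is busy 51.64% of the time.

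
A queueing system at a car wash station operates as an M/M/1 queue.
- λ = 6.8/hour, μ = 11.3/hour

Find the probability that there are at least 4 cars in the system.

ρ = λ/μ = 6.8/11.3 = 0.60177
P(N ≥ n) = ρⁿ
P(N ≥ 4) = 0.60177^4
P(N ≥ 4) = 0.1311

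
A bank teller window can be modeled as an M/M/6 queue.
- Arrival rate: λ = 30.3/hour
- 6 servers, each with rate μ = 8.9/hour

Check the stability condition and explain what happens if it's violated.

Stability requires ρ = λ/(cμ) < 1
ρ = 30.3/(6 × 8.9) = 30.3/53.40 = 0.5674
Since 0.5674 < 1, the system is STABLE.
The servers are busy 56.74% of the time.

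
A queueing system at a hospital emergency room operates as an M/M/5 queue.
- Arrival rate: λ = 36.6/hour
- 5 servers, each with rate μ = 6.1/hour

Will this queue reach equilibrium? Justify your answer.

Stability requires ρ = λ/(cμ) < 1
ρ = 36.6/(5 × 6.1) = 36.6/30.50 = 1.2000
Since 1.2000 ≥ 1, the system is UNSTABLE.
Need c > λ/μ = 36.6/6.1 = 6.00.
Minimum servers needed: c = 7.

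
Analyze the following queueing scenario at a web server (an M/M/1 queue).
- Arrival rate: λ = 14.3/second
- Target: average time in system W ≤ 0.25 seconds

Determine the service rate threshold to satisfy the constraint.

For M/M/1: W = 1/(μ-λ)
Need W ≤ 0.25, so 1/(μ-λ) ≤ 0.25
μ - λ ≥ 1/0.25 = 4.0000
μ ≥ 14.3 + 4.0000 = 18.3000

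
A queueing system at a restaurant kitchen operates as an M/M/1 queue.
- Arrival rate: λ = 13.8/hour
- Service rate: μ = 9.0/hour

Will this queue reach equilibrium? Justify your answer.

Stability requires ρ = λ/(cμ) < 1
ρ = 13.8/(1 × 9.0) = 13.8/9.00 = 1.5333
Since 1.5333 ≥ 1, the system is UNSTABLE.
Queue grows without bound. Need μ > λ = 13.8.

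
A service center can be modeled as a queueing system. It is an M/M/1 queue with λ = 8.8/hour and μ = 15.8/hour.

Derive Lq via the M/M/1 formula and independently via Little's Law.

Method 1 (direct): Lq = λ²/(μ(μ-λ)) = 77.44/(15.8 × 7.00) = 0.7002

Method 2 (Little's Law):
W = 1/(μ-λ) = 1/7.00 = 0.14286
Wq = W - 1/μ = 0.14286 - 0.063291 = 0.07957
Lq = λWq = 8.8 × 0.07957 = 0.7002 ✔ (matches Method 1)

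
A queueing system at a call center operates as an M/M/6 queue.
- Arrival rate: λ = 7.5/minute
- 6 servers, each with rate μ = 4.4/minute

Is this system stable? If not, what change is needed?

Stability requires ρ = λ/(cμ) < 1
ρ = 7.5/(6 × 4.4) = 7.5/26.40 = 0.2841
Since 0.2841 < 1, the system is STABLE.
The servers are busy 28.41% of the time.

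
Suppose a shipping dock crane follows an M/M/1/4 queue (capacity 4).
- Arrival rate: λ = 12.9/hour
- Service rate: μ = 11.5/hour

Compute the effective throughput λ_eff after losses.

ρ = λ/μ = 12.9/11.5 = 1.12174
P₀ = (1-ρ)/(1-ρ^(K+1)) = (1-1.12174)/(1-1.12174^5) = -0.12174/-0.77607 = 0.1569
P_K = P₀×ρ^K = 0.1569 × 1.12174^4 = 0.1569 × 1.5833 = 0.2484
λ_eff = λ(1-P_K) = 12.9 × (1 - 0.24837) = 12.9 × 0.75163 = 9.6960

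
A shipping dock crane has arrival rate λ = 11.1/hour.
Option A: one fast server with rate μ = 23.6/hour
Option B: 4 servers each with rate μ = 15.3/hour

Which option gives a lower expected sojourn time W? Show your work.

Option A: single server μ = 23.6 (M/M/1)
  ρ_A = 11.1/23.6 = 0.4703
  W_A = 1/(μ-λ) = 1/(23.6-11.1) = 1/12.50 = 0.08000

Option B: 4 servers μ = 15.3 (M/M/4)
  ρ_B = λ/(cμ) = 11.1/(4×15.3) = 0.1814
  Offered load a = λ/μ = cρ = 11.1/15.3 = 0.7255
  P₀ = [ Σₙ₌₀^3 aⁿ/n! + a^4/(4!(1-ρ)) ]⁻¹
  Σ = a^0/0! + a^1/1! + a^2/2! + a^3/3! = 1.0000 + 0.7255 + 0.2632 + 0.06364 = 2.0523
  a^4/(4!(1-ρ)) = 0.2770/(24 × 0.8186) = 0.01410
  P₀ = 1/(2.0523 + 0.01410) = 0.4839
  Lq = P₀·a^4·ρ / (4!(1-ρ)²) = 0.4839 × 0.2770 × 0.1814 / (24 × 0.6702) = 0.001512
  Wq_B = Lq/λ = 0.001512/11.1 = 0.0001362
  W_B = Wq_B + 1/μ = 0.0001362 + 0.06536 = 0.06550

Since W_B = 0.06550 < W_A = 0.08000, Option B (multiple servers) has the shorter time in system.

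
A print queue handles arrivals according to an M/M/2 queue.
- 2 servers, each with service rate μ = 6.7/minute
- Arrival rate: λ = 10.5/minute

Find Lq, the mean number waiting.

Traffic intensity: ρ = λ/(cμ) = 10.5/(2×6.7) = 0.7836
Since ρ = 0.7836 < 1, system is stable.
Offered load a = λ/μ = cρ = 10.5/6.7 = 1.5672
P₀ = [ Σₙ₌₀^1 aⁿ/n! + a^2/(2!(1-ρ)) ]⁻¹
Σ = a^0/0! + a^1/1! = 1.0000 + 1.5672 = 2.5672
a^2/(2!(1-ρ)) = 2.4560/(2 × 0.21642) = 5.6742
P₀ = 1/(2.5672 + 5.6742) = 0.1213
Lq = P₀·a^2·ρ / (2!(1-ρ)²) = 0.12134 × 2.4560 × 0.78358 / (2 × 0.046837) = 2.4929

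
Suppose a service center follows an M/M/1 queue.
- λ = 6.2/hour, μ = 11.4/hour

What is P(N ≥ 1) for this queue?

ρ = λ/μ = 6.2/11.4 = 0.5439
P(N ≥ n) = ρⁿ
P(N ≥ 1) = 0.5439^1
P(N ≥ 1) = 0.5439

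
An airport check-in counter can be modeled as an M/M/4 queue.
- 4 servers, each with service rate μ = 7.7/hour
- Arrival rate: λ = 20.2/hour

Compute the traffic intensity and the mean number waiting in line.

Traffic intensity: ρ = λ/(cμ) = 20.2/(4×7.7) = 0.6558
Since ρ = 0.6558 < 1, system is stable.
Offered load a = λ/μ = cρ = 20.2/7.7 = 2.6234
P₀ = [ Σₙ₌₀^3 aⁿ/n! + a^4/(4!(1-ρ)) ]⁻¹
Σ = a^0/0! + a^1/1! + a^2/2! + a^3/3! = 1.00000 + 2.62338 + 3.44105 + 3.00906 = 10.0735
a^4/(4!(1-ρ)) = 47.3634/(24 × 0.34416) = 5.7342
P₀ = 1/(10.0735 + 5.7342) = 0.06326
Lq = P₀·a^4·ρ / (4!(1-ρ)²) = 0.063260 × 47.3634 × 0.65584 / (24 × 0.11844) = 0.6913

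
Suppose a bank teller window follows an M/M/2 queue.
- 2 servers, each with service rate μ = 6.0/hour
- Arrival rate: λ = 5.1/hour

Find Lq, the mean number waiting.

Traffic intensity: ρ = λ/(cμ) = 5.1/(2×6.0) = 0.4250
Since ρ = 0.4250 < 1, system is stable.
Offered load a = λ/μ = cρ = 5.1/6.0 = 0.8500
P₀ = [ Σₙ₌₀^1 aⁿ/n! + a^2/(2!(1-ρ)) ]⁻¹
Σ = a^0/0! + a^1/1! = 1.0000 + 0.8500 = 1.8500
a^2/(2!(1-ρ)) = 0.7225/(2 × 0.5750) = 0.6283
P₀ = 1/(1.8500 + 0.6283) = 0.4035
Lq = P₀·a^2·ρ / (2!(1-ρ)²) = 0.4035 × 0.7225 × 0.4250 / (2 × 0.3306) = 0.1874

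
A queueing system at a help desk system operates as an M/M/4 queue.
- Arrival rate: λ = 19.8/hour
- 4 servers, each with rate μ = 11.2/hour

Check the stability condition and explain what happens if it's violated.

Stability requires ρ = λ/(cμ) < 1
ρ = 19.8/(4 × 11.2) = 19.8/44.80 = 0.4420
Since 0.4420 < 1, the system is STABLE.
The servers are busy 44.20% of the time.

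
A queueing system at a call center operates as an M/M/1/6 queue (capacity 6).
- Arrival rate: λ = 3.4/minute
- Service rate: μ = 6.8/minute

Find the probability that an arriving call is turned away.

ρ = λ/μ = 3.4/6.8 = 0.5000
P₀ = (1-ρ)/(1-ρ^(K+1)) = (1-0.5000)/(1-0.5000^7) = 0.5000/0.9922 = 0.5039
P_K = P₀×ρ^K = 0.50394 × 0.5000^6 = 0.50394 × 0.015625 = 0.007874
Blocking probability = 0.79%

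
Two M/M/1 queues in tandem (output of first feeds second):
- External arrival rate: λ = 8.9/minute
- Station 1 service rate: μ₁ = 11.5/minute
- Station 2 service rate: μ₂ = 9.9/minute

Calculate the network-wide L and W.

By Jackson's theorem, each station behaves as independent M/M/1.
Station 1: ρ₁ = 8.9/11.5 = 0.7739, L₁ = ρ₁/(1-ρ₁) = λ/(μ₁-λ) = 8.9/2.60 = 3.4231
Station 2: ρ₂ = 8.9/9.9 = 0.8990, L₂ = ρ₂/(1-ρ₂) = λ/(μ₂-λ) = 8.9/1.00 = 8.9000
Total: L = L₁ + L₂ = 3.4231 + 8.9000 = 12.3231
W = L/λ = 12.3231/8.9 = 1.3846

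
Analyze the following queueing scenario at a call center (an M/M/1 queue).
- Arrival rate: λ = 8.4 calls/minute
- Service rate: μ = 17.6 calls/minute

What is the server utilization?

Server utilization: ρ = λ/μ
ρ = 8.4/17.6 = 0.4773
The server is busy 47.73% of the time.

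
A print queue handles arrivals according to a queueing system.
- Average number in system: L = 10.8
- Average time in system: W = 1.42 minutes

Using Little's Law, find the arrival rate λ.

Little's Law: L = λW, so λ = L/W
λ = 10.8/1.42 = 7.6056 jobs/minute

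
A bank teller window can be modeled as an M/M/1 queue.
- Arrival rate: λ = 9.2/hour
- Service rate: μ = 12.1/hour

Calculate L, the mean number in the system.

ρ = λ/μ = 9.2/12.1 = 0.7603
For M/M/1: L = λ/(μ-λ)
L = 9.2/(12.1-9.2) = 9.2/2.90
L = 3.1724 transactions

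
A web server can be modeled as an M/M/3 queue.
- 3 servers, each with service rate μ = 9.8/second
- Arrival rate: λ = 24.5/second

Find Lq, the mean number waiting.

Traffic intensity: ρ = λ/(cμ) = 24.5/(3×9.8) = 0.8333
Since ρ = 0.8333 < 1, system is stable.
Offered load a = λ/μ = cρ = 24.5/9.8 = 2.5000
P₀ = [ Σₙ₌₀^2 aⁿ/n! + a^3/(3!(1-ρ)) ]⁻¹
Σ = a^0/0! + a^1/1! + a^2/2! = 1.0000 + 2.5000 + 3.1250 = 6.6250
a^3/(3!(1-ρ)) = 15.6250/(6 × 0.166667) = 15.6250
P₀ = 1/(6.6250 + 15.6250) = 0.04494
Lq = P₀·a^3·ρ / (3!(1-ρ)²) = 0.044944 × 15.6250 × 0.83333 / (6 × 0.027778) = 3.5112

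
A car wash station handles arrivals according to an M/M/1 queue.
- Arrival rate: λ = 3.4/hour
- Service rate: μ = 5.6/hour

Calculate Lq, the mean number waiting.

ρ = λ/μ = 3.4/5.6 = 0.6071
For M/M/1: Lq = λ²/(μ(μ-λ))
Lq = 11.56/(5.6 × 2.20)
Lq = 0.9383 cars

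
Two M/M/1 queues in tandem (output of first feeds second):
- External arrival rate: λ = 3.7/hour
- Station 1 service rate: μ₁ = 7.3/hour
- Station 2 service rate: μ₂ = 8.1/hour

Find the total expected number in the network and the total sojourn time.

By Jackson's theorem, each station behaves as independent M/M/1.
Station 1: ρ₁ = 3.7/7.3 = 0.5068, L₁ = ρ₁/(1-ρ₁) = λ/(μ₁-λ) = 3.7/3.60 = 1.0278
Station 2: ρ₂ = 3.7/8.1 = 0.4568, L₂ = ρ₂/(1-ρ₂) = λ/(μ₂-λ) = 3.7/4.40 = 0.8409
Total: L = L₁ + L₂ = 1.0278 + 0.8409 = 1.8687
W = L/λ = 1.8687/3.7 = 0.5051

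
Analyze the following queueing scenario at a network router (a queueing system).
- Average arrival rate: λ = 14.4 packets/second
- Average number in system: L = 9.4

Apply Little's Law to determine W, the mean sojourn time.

Little's Law: L = λW, so W = L/λ
W = 9.4/14.4 = 0.6528 seconds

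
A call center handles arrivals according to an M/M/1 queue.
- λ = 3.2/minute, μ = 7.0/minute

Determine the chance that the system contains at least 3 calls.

ρ = λ/μ = 3.2/7.0 = 0.45714
P(N ≥ n) = ρⁿ
P(N ≥ 3) = 0.45714^3
P(N ≥ 3) = 0.09553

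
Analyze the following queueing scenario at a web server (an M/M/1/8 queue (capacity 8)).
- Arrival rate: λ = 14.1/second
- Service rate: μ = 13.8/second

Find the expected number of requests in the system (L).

ρ = λ/μ = 14.1/13.8 = 1.02174
P₀ = (1-ρ)/(1-ρ^(K+1)) = (1-1.02174)/(1-1.02174^9) = -0.02174/-0.2136 = 0.1018
P_K = P₀×ρ^K = 0.1018 × 1.02174^8 = 0.1018 × 1.1877 = 0.1209
L = ρ[1 - (K+1)ρ^K + Kρ^(K+1)] / [(1-ρ)(1-ρ^(K+1))]
L = 1.02174 × (1 - 9×1.1877449 + 8×1.2135665) / ((1 - 1.02174) × (1 - 1.2135665)) = 4.1433 requests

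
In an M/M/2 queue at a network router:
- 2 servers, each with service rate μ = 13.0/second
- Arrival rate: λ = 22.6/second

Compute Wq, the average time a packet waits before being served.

Traffic intensity: ρ = λ/(cμ) = 22.6/(2×13.0) = 0.8692
Since ρ = 0.8692 < 1, system is stable.
Offered load a = λ/μ = cρ = 22.6/13.0 = 1.7385
P₀ = [ Σₙ₌₀^1 aⁿ/n! + a^2/(2!(1-ρ)) ]⁻¹
Σ = a^0/0! + a^1/1! = 1.0000 + 1.7385 = 2.7385
a^2/(2!(1-ρ)) = 3.02225/(2 × 0.130769) = 11.5557
P₀ = 1/(2.7385 + 11.5557) = 0.06996
Lq = P₀·a^2·ρ / (2!(1-ρ)²) = 0.06996 × 3.0222 × 0.8692 / (2 × 0.01710) = 5.3736
Wq = Lq/λ = 5.3736/22.6 = 0.2378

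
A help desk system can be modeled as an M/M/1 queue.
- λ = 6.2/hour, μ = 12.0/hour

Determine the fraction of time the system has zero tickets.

ρ = λ/μ = 6.2/12.0 = 0.5167
P(0) = 1 - ρ = 1 - 0.5167 = 0.4833
The server is idle 48.33% of the time.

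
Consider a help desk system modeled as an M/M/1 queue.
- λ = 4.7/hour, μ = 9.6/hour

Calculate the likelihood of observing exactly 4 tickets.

ρ = λ/μ = 4.7/9.6 = 0.48958
P(n) = (1-ρ)ρⁿ
P(4) = (1-0.48958) × 0.48958^4
P(4) = 0.5104 × 0.05745
P(4) = 0.02932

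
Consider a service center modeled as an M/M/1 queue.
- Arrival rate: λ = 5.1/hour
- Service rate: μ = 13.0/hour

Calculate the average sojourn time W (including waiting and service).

First, compute utilization: ρ = λ/μ = 5.1/13.0 = 0.3923
For M/M/1: W = 1/(μ-λ)
W = 1/(13.0-5.1) = 1/7.90
W = 0.1266 hours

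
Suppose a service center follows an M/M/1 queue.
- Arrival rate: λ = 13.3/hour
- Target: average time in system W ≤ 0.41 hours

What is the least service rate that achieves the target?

For M/M/1: W = 1/(μ-λ)
Need W ≤ 0.41, so 1/(μ-λ) ≤ 0.41
μ - λ ≥ 1/0.41 = 2.4390
μ ≥ 13.3 + 2.4390 = 15.7390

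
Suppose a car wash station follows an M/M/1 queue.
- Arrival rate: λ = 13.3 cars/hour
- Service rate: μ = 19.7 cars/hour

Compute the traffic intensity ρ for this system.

Server utilization: ρ = λ/μ
ρ = 13.3/19.7 = 0.6751
The server is busy 67.51% of the time.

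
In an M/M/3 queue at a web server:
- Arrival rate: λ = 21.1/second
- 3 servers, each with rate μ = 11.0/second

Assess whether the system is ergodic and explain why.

Stability requires ρ = λ/(cμ) < 1
ρ = 21.1/(3 × 11.0) = 21.1/33.00 = 0.6394
Since 0.6394 < 1, the system is STABLE.
The servers are busy 63.94% of the time.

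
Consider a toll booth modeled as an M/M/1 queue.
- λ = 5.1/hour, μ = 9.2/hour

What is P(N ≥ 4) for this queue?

ρ = λ/μ = 5.1/9.2 = 0.554348
P(N ≥ n) = ρⁿ
P(N ≥ 4) = 0.554348^4
P(N ≥ 4) = 0.09443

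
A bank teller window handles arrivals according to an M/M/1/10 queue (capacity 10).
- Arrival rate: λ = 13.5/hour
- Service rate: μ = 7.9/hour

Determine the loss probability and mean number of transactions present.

ρ = λ/μ = 13.5/7.9 = 1.70886
P₀ = (1-ρ)/(1-ρ^(K+1)) = (1-1.70886)/(1-1.70886^11) = -0.7089/-361.8869 = 0.001959
P_K = P₀×ρ^K = 0.001959 × 1.70886^10 = 0.001959 × 212.3561 = 0.4160
Blocking probability P_10 = 0.4160 (41.60%)
L = ρ[1 - (K+1)ρ^K + Kρ^(K+1)] / [(1-ρ)(1-ρ^(K+1))]
L = 1.70886 × (1 - 11×212.3561 + 10×362.8869) / ((1 - 1.70886) × (1 - 362.8869)) = 8.6197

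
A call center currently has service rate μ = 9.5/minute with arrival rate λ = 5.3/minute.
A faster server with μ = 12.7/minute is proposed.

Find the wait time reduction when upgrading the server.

System 1: ρ₁ = 5.3/9.5 = 0.5579, W₁ = 1/(9.5-5.3) = 0.23810
System 2: ρ₂ = 5.3/12.7 = 0.4173, W₂ = 1/(12.7-5.3) = 0.13514
Improvement: (W₁-W₂)/W₁ = (0.23810-0.13514)/0.23810 = 43.24%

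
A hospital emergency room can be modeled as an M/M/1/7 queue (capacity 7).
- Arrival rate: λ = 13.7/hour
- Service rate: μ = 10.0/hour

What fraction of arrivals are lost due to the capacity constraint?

ρ = λ/μ = 13.7/10.0 = 1.3700
P₀ = (1-ρ)/(1-ρ^(K+1)) = (1-1.3700)/(1-1.3700^8) = -0.3700/-11.4098 = 0.03243
P_K = P₀×ρ^K = 0.032428 × 1.3700^7 = 0.032428 × 9.0582 = 0.2937
Blocking probability = 29.37%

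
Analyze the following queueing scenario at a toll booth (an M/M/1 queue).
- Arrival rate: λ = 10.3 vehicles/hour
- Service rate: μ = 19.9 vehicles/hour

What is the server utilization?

Server utilization: ρ = λ/μ
ρ = 10.3/19.9 = 0.5176
The server is busy 51.76% of the time.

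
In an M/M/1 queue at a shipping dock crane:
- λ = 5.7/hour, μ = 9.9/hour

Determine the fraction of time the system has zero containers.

ρ = λ/μ = 5.7/9.9 = 0.5758
P(0) = 1 - ρ = 1 - 0.5758 = 0.4242
The server is idle 42.42% of the time.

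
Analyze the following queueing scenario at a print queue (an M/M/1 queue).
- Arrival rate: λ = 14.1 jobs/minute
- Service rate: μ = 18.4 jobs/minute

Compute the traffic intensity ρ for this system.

Server utilization: ρ = λ/μ
ρ = 14.1/18.4 = 0.7663
The server is busy 76.63% of the time.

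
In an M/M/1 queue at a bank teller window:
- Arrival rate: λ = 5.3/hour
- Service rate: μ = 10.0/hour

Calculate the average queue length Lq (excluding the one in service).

ρ = λ/μ = 5.3/10.0 = 0.5300
For M/M/1: Lq = λ²/(μ(μ-λ))
Lq = 28.09/(10.0 × 4.70)
Lq = 0.5977 transactions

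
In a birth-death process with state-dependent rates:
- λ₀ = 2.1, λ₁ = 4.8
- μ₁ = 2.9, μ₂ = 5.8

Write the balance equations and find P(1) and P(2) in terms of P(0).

Balance equations:
State 0: λ₀P₀ = μ₁P₁ → P₁ = (λ₀/μ₁)P₀ = (2.1/2.9)P₀ = 0.7241P₀
State 1: P₂ = (λ₀λ₁)/(μ₁μ₂)P₀ = (2.1×4.8)/(2.9×5.8)P₀ = 0.5993P₀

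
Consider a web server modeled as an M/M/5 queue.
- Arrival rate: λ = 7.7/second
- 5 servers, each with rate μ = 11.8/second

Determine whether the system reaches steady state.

Stability requires ρ = λ/(cμ) < 1
ρ = 7.7/(5 × 11.8) = 7.7/59.00 = 0.1305
Since 0.1305 < 1, the system is STABLE.
The servers are busy 13.05% of the time.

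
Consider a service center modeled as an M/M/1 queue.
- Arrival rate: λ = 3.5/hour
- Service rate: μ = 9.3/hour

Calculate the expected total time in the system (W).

First, compute utilization: ρ = λ/μ = 3.5/9.3 = 0.3763
For M/M/1: W = 1/(μ-λ)
W = 1/(9.3-3.5) = 1/5.80
W = 0.1724 hours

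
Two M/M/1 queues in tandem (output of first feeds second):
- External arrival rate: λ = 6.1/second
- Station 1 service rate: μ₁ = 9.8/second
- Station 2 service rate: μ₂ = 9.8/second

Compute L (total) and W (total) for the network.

By Jackson's theorem, each station behaves as independent M/M/1.
Station 1: ρ₁ = 6.1/9.8 = 0.6224, L₁ = ρ₁/(1-ρ₁) = λ/(μ₁-λ) = 6.1/3.70 = 1.64865
Station 2: ρ₂ = 6.1/9.8 = 0.6224, L₂ = ρ₂/(1-ρ₂) = λ/(μ₂-λ) = 6.1/3.70 = 1.64865
Total: L = L₁ + L₂ = 1.64865 + 1.64865 = 3.2973
W = L/λ = 3.2973/6.1 = 0.5405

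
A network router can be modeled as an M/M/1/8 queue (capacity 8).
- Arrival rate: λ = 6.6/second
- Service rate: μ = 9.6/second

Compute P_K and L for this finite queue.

ρ = λ/μ = 6.6/9.6 = 0.6875
P₀ = (1-ρ)/(1-ρ^(K+1)) = (1-0.6875)/(1-0.6875^9) = 0.3125/0.9657 = 0.3236
P_K = P₀×ρ^K = 0.3236 × 0.6875^8 = 0.3236 × 0.04991 = 0.01615
Blocking probability P_8 = 0.01615 (1.62%)
L = ρ[1 - (K+1)ρ^K + Kρ^(K+1)] / [(1-ρ)(1-ρ^(K+1))]
L = 0.6875 × (1 - 9×0.049909 + 8×0.034313) / ((1 - 0.6875) × (1 - 0.034313)) = 1.8802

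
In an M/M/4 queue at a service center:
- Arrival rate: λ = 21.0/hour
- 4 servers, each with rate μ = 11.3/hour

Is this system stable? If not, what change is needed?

Stability requires ρ = λ/(cμ) < 1
ρ = 21.0/(4 × 11.3) = 21.0/45.20 = 0.4646
Since 0.4646 < 1, the system is STABLE.
The servers are busy 46.46% of the time.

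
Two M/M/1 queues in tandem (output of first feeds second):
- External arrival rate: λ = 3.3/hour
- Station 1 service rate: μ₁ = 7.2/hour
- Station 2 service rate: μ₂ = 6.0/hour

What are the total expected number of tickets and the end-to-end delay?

By Jackson's theorem, each station behaves as independent M/M/1.
Station 1: ρ₁ = 3.3/7.2 = 0.4583, L₁ = ρ₁/(1-ρ₁) = λ/(μ₁-λ) = 3.3/3.90 = 0.8462
Station 2: ρ₂ = 3.3/6.0 = 0.5500, L₂ = ρ₂/(1-ρ₂) = λ/(μ₂-λ) = 3.3/2.70 = 1.2222
Total: L = L₁ + L₂ = 0.8462 + 1.2222 = 2.0684
W = L/λ = 2.0684/3.3 = 0.6268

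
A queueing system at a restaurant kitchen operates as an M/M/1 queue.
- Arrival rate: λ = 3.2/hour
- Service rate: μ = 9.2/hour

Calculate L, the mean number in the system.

ρ = λ/μ = 3.2/9.2 = 0.3478
For M/M/1: L = λ/(μ-λ)
L = 3.2/(9.2-3.2) = 3.2/6.00
L = 0.5333 orders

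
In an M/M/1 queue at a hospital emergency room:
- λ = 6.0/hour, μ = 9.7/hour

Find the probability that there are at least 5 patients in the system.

ρ = λ/μ = 6.0/9.7 = 0.61856
P(N ≥ n) = ρⁿ
P(N ≥ 5) = 0.61856^5
P(N ≥ 5) = 0.09055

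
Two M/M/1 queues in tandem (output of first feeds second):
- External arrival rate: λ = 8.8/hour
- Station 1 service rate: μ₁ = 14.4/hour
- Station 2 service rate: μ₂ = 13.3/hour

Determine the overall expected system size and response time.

By Jackson's theorem, each station behaves as independent M/M/1.
Station 1: ρ₁ = 8.8/14.4 = 0.6111, L₁ = ρ₁/(1-ρ₁) = λ/(μ₁-λ) = 8.8/5.60 = 1.5714
Station 2: ρ₂ = 8.8/13.3 = 0.6617, L₂ = ρ₂/(1-ρ₂) = λ/(μ₂-λ) = 8.8/4.50 = 1.9556
Total: L = L₁ + L₂ = 1.5714 + 1.9556 = 3.5270
W = L/λ = 3.5270/8.8 = 0.4008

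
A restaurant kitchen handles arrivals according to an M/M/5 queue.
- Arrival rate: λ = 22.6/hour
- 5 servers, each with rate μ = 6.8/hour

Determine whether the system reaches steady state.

Stability requires ρ = λ/(cμ) < 1
ρ = 22.6/(5 × 6.8) = 22.6/34.00 = 0.6647
Since 0.6647 < 1, the system is STABLE.
The servers are busy 66.47% of the time.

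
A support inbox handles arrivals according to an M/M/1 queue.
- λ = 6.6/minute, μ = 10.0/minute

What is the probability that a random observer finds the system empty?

ρ = λ/μ = 6.6/10.0 = 0.6600
P(0) = 1 - ρ = 1 - 0.6600 = 0.3400
The server is idle 34.00% of the time.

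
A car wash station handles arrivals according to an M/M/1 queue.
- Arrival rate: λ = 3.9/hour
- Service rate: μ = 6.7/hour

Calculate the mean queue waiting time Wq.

First, compute utilization: ρ = λ/μ = 3.9/6.7 = 0.5821
For M/M/1: Wq = λ/(μ(μ-λ))
Wq = 3.9/(6.7 × (6.7-3.9))
Wq = 3.9/(6.7 × 2.80)
Wq = 0.2079 hours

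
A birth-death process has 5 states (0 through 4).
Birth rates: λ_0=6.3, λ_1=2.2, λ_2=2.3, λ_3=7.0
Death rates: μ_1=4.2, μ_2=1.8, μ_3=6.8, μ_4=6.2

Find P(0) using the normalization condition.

Ratios P(n)/P(0) = (λ₀···λₙ₋₁)/(μ₁···μₙ):
P(1)/P(0) = (6.3)/(4.2) = 1.5000
P(2)/P(0) = (6.3×2.2)/(4.2×1.8) = 1.8333
P(3)/P(0) = (6.3×2.2×2.3)/(4.2×1.8×6.8) = 0.6201
P(4)/P(0) = (6.3×2.2×2.3×7.0)/(4.2×1.8×6.8×6.2) = 0.7001

Normalization: ∑ P(n) = 1
P(0) × (1.0000 + 1.5000 + 1.8333 + 0.6201 + 0.7001) = 1
P(0) × 5.6535 = 1
P(0) = 1/5.6535 = 0.1769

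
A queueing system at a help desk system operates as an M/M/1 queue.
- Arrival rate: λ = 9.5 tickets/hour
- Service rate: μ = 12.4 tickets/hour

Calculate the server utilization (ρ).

Server utilization: ρ = λ/μ
ρ = 9.5/12.4 = 0.7661
The server is busy 76.61% of the time.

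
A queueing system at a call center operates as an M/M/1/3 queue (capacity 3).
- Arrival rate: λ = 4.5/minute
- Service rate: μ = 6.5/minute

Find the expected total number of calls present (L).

ρ = λ/μ = 4.5/6.5 = 0.6923
P₀ = (1-ρ)/(1-ρ^(K+1)) = (1-0.6923)/(1-0.6923^4) = 0.3077/0.7703 = 0.3995
P_K = P₀×ρ^K = 0.39946 × 0.6923^3 = 0.39946 × 0.33181 = 0.1325
L = ρ[1 - (K+1)ρ^K + Kρ^(K+1)] / [(1-ρ)(1-ρ^(K+1))]
L = 0.6923 × (1 - 4×0.331805 + 3×0.229709) / ((1 - 0.6923) × (1 - 0.229709)) = 1.0571 calls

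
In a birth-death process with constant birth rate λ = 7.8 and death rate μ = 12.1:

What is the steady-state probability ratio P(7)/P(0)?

For constant rates: P(n)/P(0) = (λ/μ)^n
P(7)/P(0) = (7.8/12.1)^7 = 0.64463^7 = 0.04626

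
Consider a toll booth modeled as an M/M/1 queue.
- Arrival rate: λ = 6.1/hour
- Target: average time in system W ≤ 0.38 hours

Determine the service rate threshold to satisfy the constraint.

For M/M/1: W = 1/(μ-λ)
Need W ≤ 0.38, so 1/(μ-λ) ≤ 0.38
μ - λ ≥ 1/0.38 = 2.6316
μ ≥ 6.1 + 2.6316 = 8.7316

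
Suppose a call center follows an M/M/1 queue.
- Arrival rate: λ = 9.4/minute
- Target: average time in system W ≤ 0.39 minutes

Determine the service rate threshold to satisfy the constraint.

For M/M/1: W = 1/(μ-λ)
Need W ≤ 0.39, so 1/(μ-λ) ≤ 0.39
μ - λ ≥ 1/0.39 = 2.5641
μ ≥ 9.4 + 2.5641 = 11.9641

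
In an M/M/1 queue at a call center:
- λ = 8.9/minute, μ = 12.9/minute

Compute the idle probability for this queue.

ρ = λ/μ = 8.9/12.9 = 0.6899
P(0) = 1 - ρ = 1 - 0.6899 = 0.3101
The server is idle 31.01% of the time.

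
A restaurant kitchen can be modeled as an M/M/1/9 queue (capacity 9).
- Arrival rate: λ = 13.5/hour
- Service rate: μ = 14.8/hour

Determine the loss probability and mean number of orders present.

ρ = λ/μ = 13.5/14.8 = 0.91216
P₀ = (1-ρ)/(1-ρ^(K+1)) = (1-0.91216)/(1-0.91216^10) = 0.08784/0.6012 = 0.1461
P_K = P₀×ρ^K = 0.1461 × 0.91216^9 = 0.1461 × 0.4372 = 0.06387
Blocking probability P_9 = 0.06387 (6.39%)
L = ρ[1 - (K+1)ρ^K + Kρ^(K+1)] / [(1-ρ)(1-ρ^(K+1))]
L = 0.91216 × (1 - 10×0.43716 + 9×0.39876) / ((1 - 0.91216) × (1 - 0.39876)) = 3.7521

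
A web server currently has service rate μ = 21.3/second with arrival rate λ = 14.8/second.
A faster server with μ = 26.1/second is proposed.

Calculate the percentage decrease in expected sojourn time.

System 1: ρ₁ = 14.8/21.3 = 0.6948, W₁ = 1/(21.3-14.8) = 0.15385
System 2: ρ₂ = 14.8/26.1 = 0.5670, W₂ = 1/(26.1-14.8) = 0.088496
Improvement: (W₁-W₂)/W₁ = (0.15385-0.088496)/0.15385 = 42.48%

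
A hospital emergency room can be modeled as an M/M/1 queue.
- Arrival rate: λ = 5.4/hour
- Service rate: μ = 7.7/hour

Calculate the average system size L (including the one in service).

ρ = λ/μ = 5.4/7.7 = 0.7013
For M/M/1: L = λ/(μ-λ)
L = 5.4/(7.7-5.4) = 5.4/2.30
L = 2.3478 patients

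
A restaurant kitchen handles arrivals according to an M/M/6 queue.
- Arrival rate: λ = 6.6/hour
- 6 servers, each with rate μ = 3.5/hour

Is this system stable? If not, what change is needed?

Stability requires ρ = λ/(cμ) < 1
ρ = 6.6/(6 × 3.5) = 6.6/21.00 = 0.3143
Since 0.3143 < 1, the system is STABLE.
The servers are busy 31.43% of the time.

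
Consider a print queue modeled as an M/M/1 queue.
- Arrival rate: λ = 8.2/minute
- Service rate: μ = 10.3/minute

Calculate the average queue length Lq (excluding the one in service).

ρ = λ/μ = 8.2/10.3 = 0.7961
For M/M/1: Lq = λ²/(μ(μ-λ))
Lq = 67.24/(10.3 × 2.10)
Lq = 3.1086 jobs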